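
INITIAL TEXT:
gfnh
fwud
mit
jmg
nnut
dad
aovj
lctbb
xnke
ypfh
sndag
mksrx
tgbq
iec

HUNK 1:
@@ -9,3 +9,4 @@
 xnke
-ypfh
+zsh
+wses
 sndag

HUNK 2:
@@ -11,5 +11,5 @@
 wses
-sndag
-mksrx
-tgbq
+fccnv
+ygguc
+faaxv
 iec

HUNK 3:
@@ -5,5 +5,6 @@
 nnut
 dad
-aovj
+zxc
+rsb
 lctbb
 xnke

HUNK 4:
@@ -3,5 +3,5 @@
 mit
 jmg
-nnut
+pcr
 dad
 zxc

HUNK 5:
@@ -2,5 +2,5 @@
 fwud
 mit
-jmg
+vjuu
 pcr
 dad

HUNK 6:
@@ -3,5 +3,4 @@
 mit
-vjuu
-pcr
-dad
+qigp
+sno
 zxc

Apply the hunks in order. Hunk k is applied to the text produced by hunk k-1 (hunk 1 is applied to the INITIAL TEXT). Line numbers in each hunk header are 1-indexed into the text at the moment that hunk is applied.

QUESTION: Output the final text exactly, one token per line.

Answer: gfnh
fwud
mit
qigp
sno
zxc
rsb
lctbb
xnke
zsh
wses
fccnv
ygguc
faaxv
iec

Derivation:
Hunk 1: at line 9 remove [ypfh] add [zsh,wses] -> 15 lines: gfnh fwud mit jmg nnut dad aovj lctbb xnke zsh wses sndag mksrx tgbq iec
Hunk 2: at line 11 remove [sndag,mksrx,tgbq] add [fccnv,ygguc,faaxv] -> 15 lines: gfnh fwud mit jmg nnut dad aovj lctbb xnke zsh wses fccnv ygguc faaxv iec
Hunk 3: at line 5 remove [aovj] add [zxc,rsb] -> 16 lines: gfnh fwud mit jmg nnut dad zxc rsb lctbb xnke zsh wses fccnv ygguc faaxv iec
Hunk 4: at line 3 remove [nnut] add [pcr] -> 16 lines: gfnh fwud mit jmg pcr dad zxc rsb lctbb xnke zsh wses fccnv ygguc faaxv iec
Hunk 5: at line 2 remove [jmg] add [vjuu] -> 16 lines: gfnh fwud mit vjuu pcr dad zxc rsb lctbb xnke zsh wses fccnv ygguc faaxv iec
Hunk 6: at line 3 remove [vjuu,pcr,dad] add [qigp,sno] -> 15 lines: gfnh fwud mit qigp sno zxc rsb lctbb xnke zsh wses fccnv ygguc faaxv iec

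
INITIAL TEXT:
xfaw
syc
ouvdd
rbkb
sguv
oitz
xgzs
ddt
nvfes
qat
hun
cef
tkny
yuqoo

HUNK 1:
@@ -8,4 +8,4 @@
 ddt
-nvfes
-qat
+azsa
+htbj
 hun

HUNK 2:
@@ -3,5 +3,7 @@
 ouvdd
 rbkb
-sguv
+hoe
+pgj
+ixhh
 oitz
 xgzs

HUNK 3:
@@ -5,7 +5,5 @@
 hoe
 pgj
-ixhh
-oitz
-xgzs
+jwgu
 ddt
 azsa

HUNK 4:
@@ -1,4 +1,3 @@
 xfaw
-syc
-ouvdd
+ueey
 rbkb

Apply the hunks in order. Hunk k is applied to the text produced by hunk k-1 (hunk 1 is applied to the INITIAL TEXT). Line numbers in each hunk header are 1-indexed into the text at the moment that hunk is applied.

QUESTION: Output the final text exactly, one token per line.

Answer: xfaw
ueey
rbkb
hoe
pgj
jwgu
ddt
azsa
htbj
hun
cef
tkny
yuqoo

Derivation:
Hunk 1: at line 8 remove [nvfes,qat] add [azsa,htbj] -> 14 lines: xfaw syc ouvdd rbkb sguv oitz xgzs ddt azsa htbj hun cef tkny yuqoo
Hunk 2: at line 3 remove [sguv] add [hoe,pgj,ixhh] -> 16 lines: xfaw syc ouvdd rbkb hoe pgj ixhh oitz xgzs ddt azsa htbj hun cef tkny yuqoo
Hunk 3: at line 5 remove [ixhh,oitz,xgzs] add [jwgu] -> 14 lines: xfaw syc ouvdd rbkb hoe pgj jwgu ddt azsa htbj hun cef tkny yuqoo
Hunk 4: at line 1 remove [syc,ouvdd] add [ueey] -> 13 lines: xfaw ueey rbkb hoe pgj jwgu ddt azsa htbj hun cef tkny yuqoo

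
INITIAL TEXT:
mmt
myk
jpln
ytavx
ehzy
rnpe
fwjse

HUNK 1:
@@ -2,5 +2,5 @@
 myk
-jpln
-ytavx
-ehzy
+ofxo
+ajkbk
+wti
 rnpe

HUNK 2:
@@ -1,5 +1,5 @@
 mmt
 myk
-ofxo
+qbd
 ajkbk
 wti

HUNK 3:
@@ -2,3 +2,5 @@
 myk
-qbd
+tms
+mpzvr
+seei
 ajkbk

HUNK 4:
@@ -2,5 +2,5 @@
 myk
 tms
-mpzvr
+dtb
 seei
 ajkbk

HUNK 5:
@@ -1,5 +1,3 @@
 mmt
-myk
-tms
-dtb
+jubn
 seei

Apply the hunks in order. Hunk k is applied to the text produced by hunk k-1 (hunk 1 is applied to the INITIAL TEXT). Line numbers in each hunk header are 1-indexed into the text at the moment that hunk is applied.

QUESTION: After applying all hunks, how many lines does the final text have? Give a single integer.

Hunk 1: at line 2 remove [jpln,ytavx,ehzy] add [ofxo,ajkbk,wti] -> 7 lines: mmt myk ofxo ajkbk wti rnpe fwjse
Hunk 2: at line 1 remove [ofxo] add [qbd] -> 7 lines: mmt myk qbd ajkbk wti rnpe fwjse
Hunk 3: at line 2 remove [qbd] add [tms,mpzvr,seei] -> 9 lines: mmt myk tms mpzvr seei ajkbk wti rnpe fwjse
Hunk 4: at line 2 remove [mpzvr] add [dtb] -> 9 lines: mmt myk tms dtb seei ajkbk wti rnpe fwjse
Hunk 5: at line 1 remove [myk,tms,dtb] add [jubn] -> 7 lines: mmt jubn seei ajkbk wti rnpe fwjse
Final line count: 7

Answer: 7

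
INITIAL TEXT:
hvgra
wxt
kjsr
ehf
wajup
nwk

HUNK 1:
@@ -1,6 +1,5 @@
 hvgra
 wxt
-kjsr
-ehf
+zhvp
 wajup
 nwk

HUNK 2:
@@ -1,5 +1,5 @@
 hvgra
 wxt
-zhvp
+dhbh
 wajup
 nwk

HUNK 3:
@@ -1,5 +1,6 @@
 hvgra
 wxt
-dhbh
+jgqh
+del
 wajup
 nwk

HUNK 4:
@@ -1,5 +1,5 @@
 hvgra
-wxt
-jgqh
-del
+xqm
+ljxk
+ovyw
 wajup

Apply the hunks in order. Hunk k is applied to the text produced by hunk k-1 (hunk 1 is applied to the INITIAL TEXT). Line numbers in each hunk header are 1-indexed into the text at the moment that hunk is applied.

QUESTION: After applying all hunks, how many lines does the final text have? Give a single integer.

Hunk 1: at line 1 remove [kjsr,ehf] add [zhvp] -> 5 lines: hvgra wxt zhvp wajup nwk
Hunk 2: at line 1 remove [zhvp] add [dhbh] -> 5 lines: hvgra wxt dhbh wajup nwk
Hunk 3: at line 1 remove [dhbh] add [jgqh,del] -> 6 lines: hvgra wxt jgqh del wajup nwk
Hunk 4: at line 1 remove [wxt,jgqh,del] add [xqm,ljxk,ovyw] -> 6 lines: hvgra xqm ljxk ovyw wajup nwk
Final line count: 6

Answer: 6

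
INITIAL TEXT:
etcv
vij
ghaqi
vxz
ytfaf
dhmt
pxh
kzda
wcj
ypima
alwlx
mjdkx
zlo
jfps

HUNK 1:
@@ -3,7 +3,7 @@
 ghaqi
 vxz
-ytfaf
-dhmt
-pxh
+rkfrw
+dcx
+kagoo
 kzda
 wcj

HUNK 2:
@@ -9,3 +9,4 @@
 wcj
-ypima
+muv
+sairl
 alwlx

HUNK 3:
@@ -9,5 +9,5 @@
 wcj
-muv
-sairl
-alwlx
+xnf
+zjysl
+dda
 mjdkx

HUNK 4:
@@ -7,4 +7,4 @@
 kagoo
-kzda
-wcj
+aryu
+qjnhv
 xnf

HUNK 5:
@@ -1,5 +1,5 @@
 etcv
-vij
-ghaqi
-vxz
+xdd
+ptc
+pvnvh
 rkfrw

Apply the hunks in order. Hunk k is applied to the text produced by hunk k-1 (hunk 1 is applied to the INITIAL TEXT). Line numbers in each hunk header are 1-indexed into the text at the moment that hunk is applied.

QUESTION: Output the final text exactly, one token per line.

Answer: etcv
xdd
ptc
pvnvh
rkfrw
dcx
kagoo
aryu
qjnhv
xnf
zjysl
dda
mjdkx
zlo
jfps

Derivation:
Hunk 1: at line 3 remove [ytfaf,dhmt,pxh] add [rkfrw,dcx,kagoo] -> 14 lines: etcv vij ghaqi vxz rkfrw dcx kagoo kzda wcj ypima alwlx mjdkx zlo jfps
Hunk 2: at line 9 remove [ypima] add [muv,sairl] -> 15 lines: etcv vij ghaqi vxz rkfrw dcx kagoo kzda wcj muv sairl alwlx mjdkx zlo jfps
Hunk 3: at line 9 remove [muv,sairl,alwlx] add [xnf,zjysl,dda] -> 15 lines: etcv vij ghaqi vxz rkfrw dcx kagoo kzda wcj xnf zjysl dda mjdkx zlo jfps
Hunk 4: at line 7 remove [kzda,wcj] add [aryu,qjnhv] -> 15 lines: etcv vij ghaqi vxz rkfrw dcx kagoo aryu qjnhv xnf zjysl dda mjdkx zlo jfps
Hunk 5: at line 1 remove [vij,ghaqi,vxz] add [xdd,ptc,pvnvh] -> 15 lines: etcv xdd ptc pvnvh rkfrw dcx kagoo aryu qjnhv xnf zjysl dda mjdkx zlo jfps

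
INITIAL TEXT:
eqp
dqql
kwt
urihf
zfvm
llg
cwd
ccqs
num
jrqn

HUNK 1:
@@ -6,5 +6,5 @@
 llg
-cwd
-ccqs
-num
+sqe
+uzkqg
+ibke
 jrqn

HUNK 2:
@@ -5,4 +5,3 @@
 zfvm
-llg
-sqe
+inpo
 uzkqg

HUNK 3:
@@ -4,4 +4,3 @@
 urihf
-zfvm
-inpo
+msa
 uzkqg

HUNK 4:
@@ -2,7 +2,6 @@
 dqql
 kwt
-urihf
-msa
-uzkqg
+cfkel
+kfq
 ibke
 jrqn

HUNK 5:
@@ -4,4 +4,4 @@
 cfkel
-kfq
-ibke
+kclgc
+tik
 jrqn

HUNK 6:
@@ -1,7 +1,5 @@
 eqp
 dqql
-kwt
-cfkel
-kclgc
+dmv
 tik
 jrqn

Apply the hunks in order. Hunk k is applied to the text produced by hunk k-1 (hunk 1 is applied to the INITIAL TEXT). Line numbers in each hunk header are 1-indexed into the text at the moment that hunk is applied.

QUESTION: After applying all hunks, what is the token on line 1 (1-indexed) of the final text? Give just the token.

Answer: eqp

Derivation:
Hunk 1: at line 6 remove [cwd,ccqs,num] add [sqe,uzkqg,ibke] -> 10 lines: eqp dqql kwt urihf zfvm llg sqe uzkqg ibke jrqn
Hunk 2: at line 5 remove [llg,sqe] add [inpo] -> 9 lines: eqp dqql kwt urihf zfvm inpo uzkqg ibke jrqn
Hunk 3: at line 4 remove [zfvm,inpo] add [msa] -> 8 lines: eqp dqql kwt urihf msa uzkqg ibke jrqn
Hunk 4: at line 2 remove [urihf,msa,uzkqg] add [cfkel,kfq] -> 7 lines: eqp dqql kwt cfkel kfq ibke jrqn
Hunk 5: at line 4 remove [kfq,ibke] add [kclgc,tik] -> 7 lines: eqp dqql kwt cfkel kclgc tik jrqn
Hunk 6: at line 1 remove [kwt,cfkel,kclgc] add [dmv] -> 5 lines: eqp dqql dmv tik jrqn
Final line 1: eqp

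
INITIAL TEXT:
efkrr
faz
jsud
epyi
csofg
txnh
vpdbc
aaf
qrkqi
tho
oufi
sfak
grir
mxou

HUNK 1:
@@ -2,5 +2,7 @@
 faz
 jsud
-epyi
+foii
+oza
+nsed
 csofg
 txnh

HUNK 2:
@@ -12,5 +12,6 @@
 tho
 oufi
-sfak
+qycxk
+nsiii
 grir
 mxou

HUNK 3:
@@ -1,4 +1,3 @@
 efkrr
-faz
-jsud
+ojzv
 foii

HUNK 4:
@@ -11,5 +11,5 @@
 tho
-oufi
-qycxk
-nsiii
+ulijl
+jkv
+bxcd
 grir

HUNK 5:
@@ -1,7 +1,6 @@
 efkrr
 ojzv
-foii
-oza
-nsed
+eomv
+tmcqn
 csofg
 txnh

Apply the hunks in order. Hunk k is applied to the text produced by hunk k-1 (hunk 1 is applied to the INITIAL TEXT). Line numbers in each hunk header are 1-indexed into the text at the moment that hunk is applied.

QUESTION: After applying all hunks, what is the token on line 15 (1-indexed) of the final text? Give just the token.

Hunk 1: at line 2 remove [epyi] add [foii,oza,nsed] -> 16 lines: efkrr faz jsud foii oza nsed csofg txnh vpdbc aaf qrkqi tho oufi sfak grir mxou
Hunk 2: at line 12 remove [sfak] add [qycxk,nsiii] -> 17 lines: efkrr faz jsud foii oza nsed csofg txnh vpdbc aaf qrkqi tho oufi qycxk nsiii grir mxou
Hunk 3: at line 1 remove [faz,jsud] add [ojzv] -> 16 lines: efkrr ojzv foii oza nsed csofg txnh vpdbc aaf qrkqi tho oufi qycxk nsiii grir mxou
Hunk 4: at line 11 remove [oufi,qycxk,nsiii] add [ulijl,jkv,bxcd] -> 16 lines: efkrr ojzv foii oza nsed csofg txnh vpdbc aaf qrkqi tho ulijl jkv bxcd grir mxou
Hunk 5: at line 1 remove [foii,oza,nsed] add [eomv,tmcqn] -> 15 lines: efkrr ojzv eomv tmcqn csofg txnh vpdbc aaf qrkqi tho ulijl jkv bxcd grir mxou
Final line 15: mxou

Answer: mxou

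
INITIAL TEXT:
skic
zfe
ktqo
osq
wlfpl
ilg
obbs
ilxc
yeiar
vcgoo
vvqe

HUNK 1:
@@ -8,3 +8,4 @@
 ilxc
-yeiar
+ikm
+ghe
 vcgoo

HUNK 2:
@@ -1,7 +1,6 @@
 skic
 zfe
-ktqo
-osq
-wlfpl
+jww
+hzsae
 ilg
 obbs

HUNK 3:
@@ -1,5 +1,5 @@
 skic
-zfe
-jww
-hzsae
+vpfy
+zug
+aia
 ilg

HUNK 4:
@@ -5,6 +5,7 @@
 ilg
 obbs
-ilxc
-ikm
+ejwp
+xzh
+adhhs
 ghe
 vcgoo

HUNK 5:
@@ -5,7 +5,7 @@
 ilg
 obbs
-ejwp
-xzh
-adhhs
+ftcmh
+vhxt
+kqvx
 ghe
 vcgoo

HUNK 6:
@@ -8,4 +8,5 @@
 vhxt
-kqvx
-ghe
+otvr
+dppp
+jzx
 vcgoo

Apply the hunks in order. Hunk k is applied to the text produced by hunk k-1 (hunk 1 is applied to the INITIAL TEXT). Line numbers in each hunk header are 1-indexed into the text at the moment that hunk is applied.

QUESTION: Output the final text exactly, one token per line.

Answer: skic
vpfy
zug
aia
ilg
obbs
ftcmh
vhxt
otvr
dppp
jzx
vcgoo
vvqe

Derivation:
Hunk 1: at line 8 remove [yeiar] add [ikm,ghe] -> 12 lines: skic zfe ktqo osq wlfpl ilg obbs ilxc ikm ghe vcgoo vvqe
Hunk 2: at line 1 remove [ktqo,osq,wlfpl] add [jww,hzsae] -> 11 lines: skic zfe jww hzsae ilg obbs ilxc ikm ghe vcgoo vvqe
Hunk 3: at line 1 remove [zfe,jww,hzsae] add [vpfy,zug,aia] -> 11 lines: skic vpfy zug aia ilg obbs ilxc ikm ghe vcgoo vvqe
Hunk 4: at line 5 remove [ilxc,ikm] add [ejwp,xzh,adhhs] -> 12 lines: skic vpfy zug aia ilg obbs ejwp xzh adhhs ghe vcgoo vvqe
Hunk 5: at line 5 remove [ejwp,xzh,adhhs] add [ftcmh,vhxt,kqvx] -> 12 lines: skic vpfy zug aia ilg obbs ftcmh vhxt kqvx ghe vcgoo vvqe
Hunk 6: at line 8 remove [kqvx,ghe] add [otvr,dppp,jzx] -> 13 lines: skic vpfy zug aia ilg obbs ftcmh vhxt otvr dppp jzx vcgoo vvqe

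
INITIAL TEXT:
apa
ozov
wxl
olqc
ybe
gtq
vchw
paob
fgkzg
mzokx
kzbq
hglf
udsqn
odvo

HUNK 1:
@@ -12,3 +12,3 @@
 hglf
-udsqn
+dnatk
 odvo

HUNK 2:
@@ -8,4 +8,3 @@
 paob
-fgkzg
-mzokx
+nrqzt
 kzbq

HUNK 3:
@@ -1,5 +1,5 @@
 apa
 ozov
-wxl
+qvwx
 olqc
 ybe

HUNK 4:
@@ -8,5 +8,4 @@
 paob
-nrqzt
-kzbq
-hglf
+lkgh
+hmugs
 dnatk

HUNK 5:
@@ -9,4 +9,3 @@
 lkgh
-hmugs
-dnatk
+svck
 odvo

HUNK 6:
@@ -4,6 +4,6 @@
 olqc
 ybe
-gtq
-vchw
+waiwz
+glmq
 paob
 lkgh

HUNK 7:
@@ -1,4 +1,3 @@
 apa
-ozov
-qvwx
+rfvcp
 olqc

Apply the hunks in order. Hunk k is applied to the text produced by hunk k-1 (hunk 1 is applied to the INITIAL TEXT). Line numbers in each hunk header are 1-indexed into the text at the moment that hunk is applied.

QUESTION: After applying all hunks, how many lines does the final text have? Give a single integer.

Hunk 1: at line 12 remove [udsqn] add [dnatk] -> 14 lines: apa ozov wxl olqc ybe gtq vchw paob fgkzg mzokx kzbq hglf dnatk odvo
Hunk 2: at line 8 remove [fgkzg,mzokx] add [nrqzt] -> 13 lines: apa ozov wxl olqc ybe gtq vchw paob nrqzt kzbq hglf dnatk odvo
Hunk 3: at line 1 remove [wxl] add [qvwx] -> 13 lines: apa ozov qvwx olqc ybe gtq vchw paob nrqzt kzbq hglf dnatk odvo
Hunk 4: at line 8 remove [nrqzt,kzbq,hglf] add [lkgh,hmugs] -> 12 lines: apa ozov qvwx olqc ybe gtq vchw paob lkgh hmugs dnatk odvo
Hunk 5: at line 9 remove [hmugs,dnatk] add [svck] -> 11 lines: apa ozov qvwx olqc ybe gtq vchw paob lkgh svck odvo
Hunk 6: at line 4 remove [gtq,vchw] add [waiwz,glmq] -> 11 lines: apa ozov qvwx olqc ybe waiwz glmq paob lkgh svck odvo
Hunk 7: at line 1 remove [ozov,qvwx] add [rfvcp] -> 10 lines: apa rfvcp olqc ybe waiwz glmq paob lkgh svck odvo
Final line count: 10

Answer: 10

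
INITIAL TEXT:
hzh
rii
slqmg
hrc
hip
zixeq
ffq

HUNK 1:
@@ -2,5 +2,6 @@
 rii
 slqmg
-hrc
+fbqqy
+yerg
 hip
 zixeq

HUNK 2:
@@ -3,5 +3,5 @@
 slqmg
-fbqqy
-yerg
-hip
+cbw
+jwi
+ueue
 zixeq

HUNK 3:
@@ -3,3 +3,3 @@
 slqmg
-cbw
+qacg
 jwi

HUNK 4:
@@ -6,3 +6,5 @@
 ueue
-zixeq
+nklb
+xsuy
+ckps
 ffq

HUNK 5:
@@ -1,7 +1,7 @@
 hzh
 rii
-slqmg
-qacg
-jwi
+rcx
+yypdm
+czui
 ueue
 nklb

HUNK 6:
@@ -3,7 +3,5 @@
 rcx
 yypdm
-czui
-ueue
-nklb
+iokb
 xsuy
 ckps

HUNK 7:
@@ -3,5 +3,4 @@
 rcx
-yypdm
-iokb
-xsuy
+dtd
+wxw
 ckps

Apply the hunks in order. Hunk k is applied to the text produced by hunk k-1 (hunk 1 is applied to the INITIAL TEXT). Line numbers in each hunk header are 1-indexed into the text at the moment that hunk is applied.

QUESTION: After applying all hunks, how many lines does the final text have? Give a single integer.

Hunk 1: at line 2 remove [hrc] add [fbqqy,yerg] -> 8 lines: hzh rii slqmg fbqqy yerg hip zixeq ffq
Hunk 2: at line 3 remove [fbqqy,yerg,hip] add [cbw,jwi,ueue] -> 8 lines: hzh rii slqmg cbw jwi ueue zixeq ffq
Hunk 3: at line 3 remove [cbw] add [qacg] -> 8 lines: hzh rii slqmg qacg jwi ueue zixeq ffq
Hunk 4: at line 6 remove [zixeq] add [nklb,xsuy,ckps] -> 10 lines: hzh rii slqmg qacg jwi ueue nklb xsuy ckps ffq
Hunk 5: at line 1 remove [slqmg,qacg,jwi] add [rcx,yypdm,czui] -> 10 lines: hzh rii rcx yypdm czui ueue nklb xsuy ckps ffq
Hunk 6: at line 3 remove [czui,ueue,nklb] add [iokb] -> 8 lines: hzh rii rcx yypdm iokb xsuy ckps ffq
Hunk 7: at line 3 remove [yypdm,iokb,xsuy] add [dtd,wxw] -> 7 lines: hzh rii rcx dtd wxw ckps ffq
Final line count: 7

Answer: 7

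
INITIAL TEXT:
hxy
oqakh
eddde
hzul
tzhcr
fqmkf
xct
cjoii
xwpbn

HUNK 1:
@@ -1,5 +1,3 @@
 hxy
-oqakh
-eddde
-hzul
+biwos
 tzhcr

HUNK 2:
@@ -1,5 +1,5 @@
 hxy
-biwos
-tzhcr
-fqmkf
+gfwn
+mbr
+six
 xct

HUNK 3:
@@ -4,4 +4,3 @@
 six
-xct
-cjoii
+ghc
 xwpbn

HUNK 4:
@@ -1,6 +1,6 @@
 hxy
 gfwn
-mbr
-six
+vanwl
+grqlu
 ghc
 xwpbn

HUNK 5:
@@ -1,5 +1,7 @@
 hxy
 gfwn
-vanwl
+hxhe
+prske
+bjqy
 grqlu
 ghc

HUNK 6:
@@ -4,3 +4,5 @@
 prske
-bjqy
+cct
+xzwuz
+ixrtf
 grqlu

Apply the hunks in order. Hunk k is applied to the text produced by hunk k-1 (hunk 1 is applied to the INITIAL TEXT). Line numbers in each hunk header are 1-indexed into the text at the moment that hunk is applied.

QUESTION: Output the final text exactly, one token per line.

Hunk 1: at line 1 remove [oqakh,eddde,hzul] add [biwos] -> 7 lines: hxy biwos tzhcr fqmkf xct cjoii xwpbn
Hunk 2: at line 1 remove [biwos,tzhcr,fqmkf] add [gfwn,mbr,six] -> 7 lines: hxy gfwn mbr six xct cjoii xwpbn
Hunk 3: at line 4 remove [xct,cjoii] add [ghc] -> 6 lines: hxy gfwn mbr six ghc xwpbn
Hunk 4: at line 1 remove [mbr,six] add [vanwl,grqlu] -> 6 lines: hxy gfwn vanwl grqlu ghc xwpbn
Hunk 5: at line 1 remove [vanwl] add [hxhe,prske,bjqy] -> 8 lines: hxy gfwn hxhe prske bjqy grqlu ghc xwpbn
Hunk 6: at line 4 remove [bjqy] add [cct,xzwuz,ixrtf] -> 10 lines: hxy gfwn hxhe prske cct xzwuz ixrtf grqlu ghc xwpbn

Answer: hxy
gfwn
hxhe
prske
cct
xzwuz
ixrtf
grqlu
ghc
xwpbn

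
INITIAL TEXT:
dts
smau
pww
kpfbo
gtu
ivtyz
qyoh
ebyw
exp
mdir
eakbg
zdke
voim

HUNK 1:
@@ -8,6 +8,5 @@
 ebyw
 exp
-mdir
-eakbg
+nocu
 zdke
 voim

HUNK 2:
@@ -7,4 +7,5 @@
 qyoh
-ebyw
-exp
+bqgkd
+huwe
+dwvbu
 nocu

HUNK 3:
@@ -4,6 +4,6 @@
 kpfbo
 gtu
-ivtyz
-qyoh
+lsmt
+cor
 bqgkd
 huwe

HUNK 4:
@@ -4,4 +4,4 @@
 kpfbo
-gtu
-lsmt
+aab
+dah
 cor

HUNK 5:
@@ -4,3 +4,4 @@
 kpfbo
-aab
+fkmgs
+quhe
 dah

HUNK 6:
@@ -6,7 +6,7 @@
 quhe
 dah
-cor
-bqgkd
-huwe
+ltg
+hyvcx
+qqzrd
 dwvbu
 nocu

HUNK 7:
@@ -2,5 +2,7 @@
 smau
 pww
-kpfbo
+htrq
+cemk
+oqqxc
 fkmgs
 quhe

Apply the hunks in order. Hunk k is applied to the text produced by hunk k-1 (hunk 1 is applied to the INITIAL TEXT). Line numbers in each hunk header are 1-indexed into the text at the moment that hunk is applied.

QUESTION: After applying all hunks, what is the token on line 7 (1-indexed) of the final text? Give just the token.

Hunk 1: at line 8 remove [mdir,eakbg] add [nocu] -> 12 lines: dts smau pww kpfbo gtu ivtyz qyoh ebyw exp nocu zdke voim
Hunk 2: at line 7 remove [ebyw,exp] add [bqgkd,huwe,dwvbu] -> 13 lines: dts smau pww kpfbo gtu ivtyz qyoh bqgkd huwe dwvbu nocu zdke voim
Hunk 3: at line 4 remove [ivtyz,qyoh] add [lsmt,cor] -> 13 lines: dts smau pww kpfbo gtu lsmt cor bqgkd huwe dwvbu nocu zdke voim
Hunk 4: at line 4 remove [gtu,lsmt] add [aab,dah] -> 13 lines: dts smau pww kpfbo aab dah cor bqgkd huwe dwvbu nocu zdke voim
Hunk 5: at line 4 remove [aab] add [fkmgs,quhe] -> 14 lines: dts smau pww kpfbo fkmgs quhe dah cor bqgkd huwe dwvbu nocu zdke voim
Hunk 6: at line 6 remove [cor,bqgkd,huwe] add [ltg,hyvcx,qqzrd] -> 14 lines: dts smau pww kpfbo fkmgs quhe dah ltg hyvcx qqzrd dwvbu nocu zdke voim
Hunk 7: at line 2 remove [kpfbo] add [htrq,cemk,oqqxc] -> 16 lines: dts smau pww htrq cemk oqqxc fkmgs quhe dah ltg hyvcx qqzrd dwvbu nocu zdke voim
Final line 7: fkmgs

Answer: fkmgs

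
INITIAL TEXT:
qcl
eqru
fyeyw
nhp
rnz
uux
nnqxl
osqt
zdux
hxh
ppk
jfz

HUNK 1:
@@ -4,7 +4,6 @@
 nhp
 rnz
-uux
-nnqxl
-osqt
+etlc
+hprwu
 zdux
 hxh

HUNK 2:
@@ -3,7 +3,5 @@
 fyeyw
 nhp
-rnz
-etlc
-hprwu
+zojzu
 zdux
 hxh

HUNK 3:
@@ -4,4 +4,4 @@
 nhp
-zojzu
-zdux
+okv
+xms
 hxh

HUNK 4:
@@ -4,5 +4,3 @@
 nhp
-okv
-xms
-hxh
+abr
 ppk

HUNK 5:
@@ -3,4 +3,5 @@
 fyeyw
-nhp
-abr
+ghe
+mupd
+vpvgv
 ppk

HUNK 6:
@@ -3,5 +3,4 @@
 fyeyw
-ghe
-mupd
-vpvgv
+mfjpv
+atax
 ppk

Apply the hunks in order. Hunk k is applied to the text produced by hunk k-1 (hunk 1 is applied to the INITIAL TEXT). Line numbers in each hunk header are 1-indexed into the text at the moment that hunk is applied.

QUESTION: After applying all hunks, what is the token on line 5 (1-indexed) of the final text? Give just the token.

Hunk 1: at line 4 remove [uux,nnqxl,osqt] add [etlc,hprwu] -> 11 lines: qcl eqru fyeyw nhp rnz etlc hprwu zdux hxh ppk jfz
Hunk 2: at line 3 remove [rnz,etlc,hprwu] add [zojzu] -> 9 lines: qcl eqru fyeyw nhp zojzu zdux hxh ppk jfz
Hunk 3: at line 4 remove [zojzu,zdux] add [okv,xms] -> 9 lines: qcl eqru fyeyw nhp okv xms hxh ppk jfz
Hunk 4: at line 4 remove [okv,xms,hxh] add [abr] -> 7 lines: qcl eqru fyeyw nhp abr ppk jfz
Hunk 5: at line 3 remove [nhp,abr] add [ghe,mupd,vpvgv] -> 8 lines: qcl eqru fyeyw ghe mupd vpvgv ppk jfz
Hunk 6: at line 3 remove [ghe,mupd,vpvgv] add [mfjpv,atax] -> 7 lines: qcl eqru fyeyw mfjpv atax ppk jfz
Final line 5: atax

Answer: atax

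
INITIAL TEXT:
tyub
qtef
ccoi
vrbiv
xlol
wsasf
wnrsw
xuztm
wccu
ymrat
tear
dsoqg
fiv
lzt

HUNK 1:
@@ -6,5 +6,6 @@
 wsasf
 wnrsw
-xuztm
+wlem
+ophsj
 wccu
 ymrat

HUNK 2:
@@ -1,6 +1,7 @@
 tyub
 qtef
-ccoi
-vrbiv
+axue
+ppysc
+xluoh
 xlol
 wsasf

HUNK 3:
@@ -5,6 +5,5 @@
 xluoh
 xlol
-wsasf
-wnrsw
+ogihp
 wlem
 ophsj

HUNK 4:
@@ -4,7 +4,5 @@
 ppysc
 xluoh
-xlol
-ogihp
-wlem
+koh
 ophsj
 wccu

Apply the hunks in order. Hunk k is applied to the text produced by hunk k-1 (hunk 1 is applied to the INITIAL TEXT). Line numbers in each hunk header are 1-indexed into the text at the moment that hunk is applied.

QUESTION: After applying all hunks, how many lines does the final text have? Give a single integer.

Answer: 13

Derivation:
Hunk 1: at line 6 remove [xuztm] add [wlem,ophsj] -> 15 lines: tyub qtef ccoi vrbiv xlol wsasf wnrsw wlem ophsj wccu ymrat tear dsoqg fiv lzt
Hunk 2: at line 1 remove [ccoi,vrbiv] add [axue,ppysc,xluoh] -> 16 lines: tyub qtef axue ppysc xluoh xlol wsasf wnrsw wlem ophsj wccu ymrat tear dsoqg fiv lzt
Hunk 3: at line 5 remove [wsasf,wnrsw] add [ogihp] -> 15 lines: tyub qtef axue ppysc xluoh xlol ogihp wlem ophsj wccu ymrat tear dsoqg fiv lzt
Hunk 4: at line 4 remove [xlol,ogihp,wlem] add [koh] -> 13 lines: tyub qtef axue ppysc xluoh koh ophsj wccu ymrat tear dsoqg fiv lzt
Final line count: 13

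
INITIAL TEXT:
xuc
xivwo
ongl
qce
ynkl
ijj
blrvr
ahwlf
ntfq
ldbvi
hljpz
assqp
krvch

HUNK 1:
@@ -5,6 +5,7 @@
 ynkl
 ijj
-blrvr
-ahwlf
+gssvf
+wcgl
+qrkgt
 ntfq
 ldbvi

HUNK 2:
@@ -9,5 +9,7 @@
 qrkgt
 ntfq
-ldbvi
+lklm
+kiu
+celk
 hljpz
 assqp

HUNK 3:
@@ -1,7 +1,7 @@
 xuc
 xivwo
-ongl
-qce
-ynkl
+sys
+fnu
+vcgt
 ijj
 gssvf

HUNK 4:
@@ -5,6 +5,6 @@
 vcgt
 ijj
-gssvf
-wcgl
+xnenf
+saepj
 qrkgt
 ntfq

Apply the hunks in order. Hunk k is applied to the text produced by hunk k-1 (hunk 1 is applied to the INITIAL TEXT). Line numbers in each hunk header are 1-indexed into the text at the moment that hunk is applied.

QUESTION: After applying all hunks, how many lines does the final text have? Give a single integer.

Answer: 16

Derivation:
Hunk 1: at line 5 remove [blrvr,ahwlf] add [gssvf,wcgl,qrkgt] -> 14 lines: xuc xivwo ongl qce ynkl ijj gssvf wcgl qrkgt ntfq ldbvi hljpz assqp krvch
Hunk 2: at line 9 remove [ldbvi] add [lklm,kiu,celk] -> 16 lines: xuc xivwo ongl qce ynkl ijj gssvf wcgl qrkgt ntfq lklm kiu celk hljpz assqp krvch
Hunk 3: at line 1 remove [ongl,qce,ynkl] add [sys,fnu,vcgt] -> 16 lines: xuc xivwo sys fnu vcgt ijj gssvf wcgl qrkgt ntfq lklm kiu celk hljpz assqp krvch
Hunk 4: at line 5 remove [gssvf,wcgl] add [xnenf,saepj] -> 16 lines: xuc xivwo sys fnu vcgt ijj xnenf saepj qrkgt ntfq lklm kiu celk hljpz assqp krvch
Final line count: 16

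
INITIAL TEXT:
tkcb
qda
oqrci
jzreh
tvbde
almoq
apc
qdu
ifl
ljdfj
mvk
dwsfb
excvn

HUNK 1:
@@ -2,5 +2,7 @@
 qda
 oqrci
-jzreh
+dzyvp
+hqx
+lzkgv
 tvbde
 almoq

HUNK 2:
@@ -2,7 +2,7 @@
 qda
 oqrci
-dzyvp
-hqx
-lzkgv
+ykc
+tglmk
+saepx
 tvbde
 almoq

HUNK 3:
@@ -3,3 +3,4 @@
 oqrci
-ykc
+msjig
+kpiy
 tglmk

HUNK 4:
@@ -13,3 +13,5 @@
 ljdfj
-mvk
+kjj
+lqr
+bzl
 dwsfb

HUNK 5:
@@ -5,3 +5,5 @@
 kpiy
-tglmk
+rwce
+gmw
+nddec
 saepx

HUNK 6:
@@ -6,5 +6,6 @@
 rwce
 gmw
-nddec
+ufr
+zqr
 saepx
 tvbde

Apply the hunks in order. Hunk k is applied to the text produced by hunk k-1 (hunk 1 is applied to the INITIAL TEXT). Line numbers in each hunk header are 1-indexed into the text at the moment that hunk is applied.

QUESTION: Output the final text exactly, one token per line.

Hunk 1: at line 2 remove [jzreh] add [dzyvp,hqx,lzkgv] -> 15 lines: tkcb qda oqrci dzyvp hqx lzkgv tvbde almoq apc qdu ifl ljdfj mvk dwsfb excvn
Hunk 2: at line 2 remove [dzyvp,hqx,lzkgv] add [ykc,tglmk,saepx] -> 15 lines: tkcb qda oqrci ykc tglmk saepx tvbde almoq apc qdu ifl ljdfj mvk dwsfb excvn
Hunk 3: at line 3 remove [ykc] add [msjig,kpiy] -> 16 lines: tkcb qda oqrci msjig kpiy tglmk saepx tvbde almoq apc qdu ifl ljdfj mvk dwsfb excvn
Hunk 4: at line 13 remove [mvk] add [kjj,lqr,bzl] -> 18 lines: tkcb qda oqrci msjig kpiy tglmk saepx tvbde almoq apc qdu ifl ljdfj kjj lqr bzl dwsfb excvn
Hunk 5: at line 5 remove [tglmk] add [rwce,gmw,nddec] -> 20 lines: tkcb qda oqrci msjig kpiy rwce gmw nddec saepx tvbde almoq apc qdu ifl ljdfj kjj lqr bzl dwsfb excvn
Hunk 6: at line 6 remove [nddec] add [ufr,zqr] -> 21 lines: tkcb qda oqrci msjig kpiy rwce gmw ufr zqr saepx tvbde almoq apc qdu ifl ljdfj kjj lqr bzl dwsfb excvn

Answer: tkcb
qda
oqrci
msjig
kpiy
rwce
gmw
ufr
zqr
saepx
tvbde
almoq
apc
qdu
ifl
ljdfj
kjj
lqr
bzl
dwsfb
excvn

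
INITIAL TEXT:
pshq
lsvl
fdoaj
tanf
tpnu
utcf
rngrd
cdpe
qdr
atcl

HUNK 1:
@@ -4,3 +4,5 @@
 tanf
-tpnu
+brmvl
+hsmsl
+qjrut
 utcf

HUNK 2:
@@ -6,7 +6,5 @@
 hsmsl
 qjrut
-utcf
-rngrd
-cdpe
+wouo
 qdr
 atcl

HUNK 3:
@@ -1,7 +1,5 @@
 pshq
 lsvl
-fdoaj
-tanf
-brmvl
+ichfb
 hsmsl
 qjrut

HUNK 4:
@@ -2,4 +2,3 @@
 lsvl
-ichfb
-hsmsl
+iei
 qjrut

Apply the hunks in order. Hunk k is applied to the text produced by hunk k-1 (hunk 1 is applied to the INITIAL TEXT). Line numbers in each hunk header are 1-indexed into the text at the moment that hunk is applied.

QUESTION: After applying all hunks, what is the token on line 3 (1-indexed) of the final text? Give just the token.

Hunk 1: at line 4 remove [tpnu] add [brmvl,hsmsl,qjrut] -> 12 lines: pshq lsvl fdoaj tanf brmvl hsmsl qjrut utcf rngrd cdpe qdr atcl
Hunk 2: at line 6 remove [utcf,rngrd,cdpe] add [wouo] -> 10 lines: pshq lsvl fdoaj tanf brmvl hsmsl qjrut wouo qdr atcl
Hunk 3: at line 1 remove [fdoaj,tanf,brmvl] add [ichfb] -> 8 lines: pshq lsvl ichfb hsmsl qjrut wouo qdr atcl
Hunk 4: at line 2 remove [ichfb,hsmsl] add [iei] -> 7 lines: pshq lsvl iei qjrut wouo qdr atcl
Final line 3: iei

Answer: iei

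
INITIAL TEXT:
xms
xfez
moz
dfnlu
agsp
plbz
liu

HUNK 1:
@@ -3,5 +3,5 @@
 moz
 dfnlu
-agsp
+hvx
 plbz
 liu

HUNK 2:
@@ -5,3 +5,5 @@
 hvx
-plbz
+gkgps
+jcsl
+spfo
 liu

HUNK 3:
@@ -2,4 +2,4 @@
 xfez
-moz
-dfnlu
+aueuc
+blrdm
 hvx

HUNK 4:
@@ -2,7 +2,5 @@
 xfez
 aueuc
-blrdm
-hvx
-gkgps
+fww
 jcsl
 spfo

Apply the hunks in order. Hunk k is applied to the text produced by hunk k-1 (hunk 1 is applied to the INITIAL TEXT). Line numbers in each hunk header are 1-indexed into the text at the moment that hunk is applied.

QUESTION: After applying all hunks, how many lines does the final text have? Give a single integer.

Hunk 1: at line 3 remove [agsp] add [hvx] -> 7 lines: xms xfez moz dfnlu hvx plbz liu
Hunk 2: at line 5 remove [plbz] add [gkgps,jcsl,spfo] -> 9 lines: xms xfez moz dfnlu hvx gkgps jcsl spfo liu
Hunk 3: at line 2 remove [moz,dfnlu] add [aueuc,blrdm] -> 9 lines: xms xfez aueuc blrdm hvx gkgps jcsl spfo liu
Hunk 4: at line 2 remove [blrdm,hvx,gkgps] add [fww] -> 7 lines: xms xfez aueuc fww jcsl spfo liu
Final line count: 7

Answer: 7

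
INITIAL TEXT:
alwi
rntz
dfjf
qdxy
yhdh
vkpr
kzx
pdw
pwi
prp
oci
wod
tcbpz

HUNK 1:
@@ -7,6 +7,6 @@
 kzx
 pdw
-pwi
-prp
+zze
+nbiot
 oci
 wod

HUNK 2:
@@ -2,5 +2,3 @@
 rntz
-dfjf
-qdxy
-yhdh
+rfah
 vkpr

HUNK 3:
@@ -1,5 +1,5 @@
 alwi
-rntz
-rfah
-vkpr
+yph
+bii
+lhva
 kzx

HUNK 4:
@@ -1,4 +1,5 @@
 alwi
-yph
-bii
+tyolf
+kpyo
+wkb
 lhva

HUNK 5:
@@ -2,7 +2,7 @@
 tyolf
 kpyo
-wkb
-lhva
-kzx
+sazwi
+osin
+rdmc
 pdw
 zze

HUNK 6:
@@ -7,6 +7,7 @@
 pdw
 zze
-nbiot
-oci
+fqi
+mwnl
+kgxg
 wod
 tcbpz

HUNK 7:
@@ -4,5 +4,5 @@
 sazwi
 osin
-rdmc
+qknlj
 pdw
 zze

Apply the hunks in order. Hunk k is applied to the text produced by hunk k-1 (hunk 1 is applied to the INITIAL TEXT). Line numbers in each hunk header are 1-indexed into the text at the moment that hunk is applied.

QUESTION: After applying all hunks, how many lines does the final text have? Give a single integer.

Hunk 1: at line 7 remove [pwi,prp] add [zze,nbiot] -> 13 lines: alwi rntz dfjf qdxy yhdh vkpr kzx pdw zze nbiot oci wod tcbpz
Hunk 2: at line 2 remove [dfjf,qdxy,yhdh] add [rfah] -> 11 lines: alwi rntz rfah vkpr kzx pdw zze nbiot oci wod tcbpz
Hunk 3: at line 1 remove [rntz,rfah,vkpr] add [yph,bii,lhva] -> 11 lines: alwi yph bii lhva kzx pdw zze nbiot oci wod tcbpz
Hunk 4: at line 1 remove [yph,bii] add [tyolf,kpyo,wkb] -> 12 lines: alwi tyolf kpyo wkb lhva kzx pdw zze nbiot oci wod tcbpz
Hunk 5: at line 2 remove [wkb,lhva,kzx] add [sazwi,osin,rdmc] -> 12 lines: alwi tyolf kpyo sazwi osin rdmc pdw zze nbiot oci wod tcbpz
Hunk 6: at line 7 remove [nbiot,oci] add [fqi,mwnl,kgxg] -> 13 lines: alwi tyolf kpyo sazwi osin rdmc pdw zze fqi mwnl kgxg wod tcbpz
Hunk 7: at line 4 remove [rdmc] add [qknlj] -> 13 lines: alwi tyolf kpyo sazwi osin qknlj pdw zze fqi mwnl kgxg wod tcbpz
Final line count: 13

Answer: 13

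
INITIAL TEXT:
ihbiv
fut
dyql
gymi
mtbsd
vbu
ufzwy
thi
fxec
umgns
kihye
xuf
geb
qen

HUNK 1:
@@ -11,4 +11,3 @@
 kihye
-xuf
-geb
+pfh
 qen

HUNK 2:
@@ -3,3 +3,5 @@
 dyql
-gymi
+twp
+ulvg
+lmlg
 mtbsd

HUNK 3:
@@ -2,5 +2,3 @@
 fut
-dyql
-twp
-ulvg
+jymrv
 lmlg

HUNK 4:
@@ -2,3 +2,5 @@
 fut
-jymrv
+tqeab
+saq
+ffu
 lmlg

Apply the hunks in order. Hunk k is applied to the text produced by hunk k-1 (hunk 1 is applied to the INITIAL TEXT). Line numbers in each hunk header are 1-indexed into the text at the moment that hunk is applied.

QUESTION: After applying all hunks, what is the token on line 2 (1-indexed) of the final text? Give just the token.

Answer: fut

Derivation:
Hunk 1: at line 11 remove [xuf,geb] add [pfh] -> 13 lines: ihbiv fut dyql gymi mtbsd vbu ufzwy thi fxec umgns kihye pfh qen
Hunk 2: at line 3 remove [gymi] add [twp,ulvg,lmlg] -> 15 lines: ihbiv fut dyql twp ulvg lmlg mtbsd vbu ufzwy thi fxec umgns kihye pfh qen
Hunk 3: at line 2 remove [dyql,twp,ulvg] add [jymrv] -> 13 lines: ihbiv fut jymrv lmlg mtbsd vbu ufzwy thi fxec umgns kihye pfh qen
Hunk 4: at line 2 remove [jymrv] add [tqeab,saq,ffu] -> 15 lines: ihbiv fut tqeab saq ffu lmlg mtbsd vbu ufzwy thi fxec umgns kihye pfh qen
Final line 2: fut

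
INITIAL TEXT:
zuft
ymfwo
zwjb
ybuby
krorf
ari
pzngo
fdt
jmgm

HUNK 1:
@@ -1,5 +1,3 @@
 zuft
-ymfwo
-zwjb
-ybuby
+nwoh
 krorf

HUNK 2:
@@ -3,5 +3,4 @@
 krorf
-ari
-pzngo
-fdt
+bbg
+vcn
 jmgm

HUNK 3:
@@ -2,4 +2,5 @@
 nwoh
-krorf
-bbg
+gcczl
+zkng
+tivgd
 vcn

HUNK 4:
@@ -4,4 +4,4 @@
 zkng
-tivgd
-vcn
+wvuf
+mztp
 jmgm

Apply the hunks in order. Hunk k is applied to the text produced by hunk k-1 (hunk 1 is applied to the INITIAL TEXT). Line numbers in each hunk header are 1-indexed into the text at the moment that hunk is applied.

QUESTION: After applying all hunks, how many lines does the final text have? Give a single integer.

Answer: 7

Derivation:
Hunk 1: at line 1 remove [ymfwo,zwjb,ybuby] add [nwoh] -> 7 lines: zuft nwoh krorf ari pzngo fdt jmgm
Hunk 2: at line 3 remove [ari,pzngo,fdt] add [bbg,vcn] -> 6 lines: zuft nwoh krorf bbg vcn jmgm
Hunk 3: at line 2 remove [krorf,bbg] add [gcczl,zkng,tivgd] -> 7 lines: zuft nwoh gcczl zkng tivgd vcn jmgm
Hunk 4: at line 4 remove [tivgd,vcn] add [wvuf,mztp] -> 7 lines: zuft nwoh gcczl zkng wvuf mztp jmgm
Final line count: 7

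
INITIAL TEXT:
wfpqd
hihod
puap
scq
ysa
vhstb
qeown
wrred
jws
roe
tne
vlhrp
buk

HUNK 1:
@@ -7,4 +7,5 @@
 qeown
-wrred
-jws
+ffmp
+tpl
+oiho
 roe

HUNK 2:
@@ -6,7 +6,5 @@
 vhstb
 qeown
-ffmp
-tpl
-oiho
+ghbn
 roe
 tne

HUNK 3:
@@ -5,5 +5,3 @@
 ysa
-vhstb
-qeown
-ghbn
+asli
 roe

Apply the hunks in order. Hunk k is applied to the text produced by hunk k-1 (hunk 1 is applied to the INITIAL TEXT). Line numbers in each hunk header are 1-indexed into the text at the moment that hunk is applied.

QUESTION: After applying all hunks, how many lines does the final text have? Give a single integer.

Hunk 1: at line 7 remove [wrred,jws] add [ffmp,tpl,oiho] -> 14 lines: wfpqd hihod puap scq ysa vhstb qeown ffmp tpl oiho roe tne vlhrp buk
Hunk 2: at line 6 remove [ffmp,tpl,oiho] add [ghbn] -> 12 lines: wfpqd hihod puap scq ysa vhstb qeown ghbn roe tne vlhrp buk
Hunk 3: at line 5 remove [vhstb,qeown,ghbn] add [asli] -> 10 lines: wfpqd hihod puap scq ysa asli roe tne vlhrp buk
Final line count: 10

Answer: 10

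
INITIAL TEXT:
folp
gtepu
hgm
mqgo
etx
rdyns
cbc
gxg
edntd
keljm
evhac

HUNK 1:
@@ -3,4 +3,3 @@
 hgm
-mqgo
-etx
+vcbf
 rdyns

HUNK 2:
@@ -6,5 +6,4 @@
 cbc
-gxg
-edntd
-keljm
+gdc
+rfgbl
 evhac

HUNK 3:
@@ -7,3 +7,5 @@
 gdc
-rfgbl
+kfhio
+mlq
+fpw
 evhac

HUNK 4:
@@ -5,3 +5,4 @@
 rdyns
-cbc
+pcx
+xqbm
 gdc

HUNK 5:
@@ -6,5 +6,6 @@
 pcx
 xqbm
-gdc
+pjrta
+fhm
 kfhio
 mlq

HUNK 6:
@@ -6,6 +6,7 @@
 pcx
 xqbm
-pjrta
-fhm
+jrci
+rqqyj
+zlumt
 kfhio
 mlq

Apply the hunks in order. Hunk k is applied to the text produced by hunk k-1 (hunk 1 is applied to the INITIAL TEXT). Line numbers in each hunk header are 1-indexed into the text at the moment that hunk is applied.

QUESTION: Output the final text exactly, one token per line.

Hunk 1: at line 3 remove [mqgo,etx] add [vcbf] -> 10 lines: folp gtepu hgm vcbf rdyns cbc gxg edntd keljm evhac
Hunk 2: at line 6 remove [gxg,edntd,keljm] add [gdc,rfgbl] -> 9 lines: folp gtepu hgm vcbf rdyns cbc gdc rfgbl evhac
Hunk 3: at line 7 remove [rfgbl] add [kfhio,mlq,fpw] -> 11 lines: folp gtepu hgm vcbf rdyns cbc gdc kfhio mlq fpw evhac
Hunk 4: at line 5 remove [cbc] add [pcx,xqbm] -> 12 lines: folp gtepu hgm vcbf rdyns pcx xqbm gdc kfhio mlq fpw evhac
Hunk 5: at line 6 remove [gdc] add [pjrta,fhm] -> 13 lines: folp gtepu hgm vcbf rdyns pcx xqbm pjrta fhm kfhio mlq fpw evhac
Hunk 6: at line 6 remove [pjrta,fhm] add [jrci,rqqyj,zlumt] -> 14 lines: folp gtepu hgm vcbf rdyns pcx xqbm jrci rqqyj zlumt kfhio mlq fpw evhac

Answer: folp
gtepu
hgm
vcbf
rdyns
pcx
xqbm
jrci
rqqyj
zlumt
kfhio
mlq
fpw
evhac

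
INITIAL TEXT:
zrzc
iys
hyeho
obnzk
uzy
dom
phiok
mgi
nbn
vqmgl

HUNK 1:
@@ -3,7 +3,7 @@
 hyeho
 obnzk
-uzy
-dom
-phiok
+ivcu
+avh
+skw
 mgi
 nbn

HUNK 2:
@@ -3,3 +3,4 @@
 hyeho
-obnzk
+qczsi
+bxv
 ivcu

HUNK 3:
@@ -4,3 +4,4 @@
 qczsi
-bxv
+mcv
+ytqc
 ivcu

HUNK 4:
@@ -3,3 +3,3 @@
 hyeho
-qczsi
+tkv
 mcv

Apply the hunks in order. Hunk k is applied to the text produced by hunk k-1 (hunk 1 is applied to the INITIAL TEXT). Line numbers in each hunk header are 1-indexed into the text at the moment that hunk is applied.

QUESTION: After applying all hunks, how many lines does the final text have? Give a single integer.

Answer: 12

Derivation:
Hunk 1: at line 3 remove [uzy,dom,phiok] add [ivcu,avh,skw] -> 10 lines: zrzc iys hyeho obnzk ivcu avh skw mgi nbn vqmgl
Hunk 2: at line 3 remove [obnzk] add [qczsi,bxv] -> 11 lines: zrzc iys hyeho qczsi bxv ivcu avh skw mgi nbn vqmgl
Hunk 3: at line 4 remove [bxv] add [mcv,ytqc] -> 12 lines: zrzc iys hyeho qczsi mcv ytqc ivcu avh skw mgi nbn vqmgl
Hunk 4: at line 3 remove [qczsi] add [tkv] -> 12 lines: zrzc iys hyeho tkv mcv ytqc ivcu avh skw mgi nbn vqmgl
Final line count: 12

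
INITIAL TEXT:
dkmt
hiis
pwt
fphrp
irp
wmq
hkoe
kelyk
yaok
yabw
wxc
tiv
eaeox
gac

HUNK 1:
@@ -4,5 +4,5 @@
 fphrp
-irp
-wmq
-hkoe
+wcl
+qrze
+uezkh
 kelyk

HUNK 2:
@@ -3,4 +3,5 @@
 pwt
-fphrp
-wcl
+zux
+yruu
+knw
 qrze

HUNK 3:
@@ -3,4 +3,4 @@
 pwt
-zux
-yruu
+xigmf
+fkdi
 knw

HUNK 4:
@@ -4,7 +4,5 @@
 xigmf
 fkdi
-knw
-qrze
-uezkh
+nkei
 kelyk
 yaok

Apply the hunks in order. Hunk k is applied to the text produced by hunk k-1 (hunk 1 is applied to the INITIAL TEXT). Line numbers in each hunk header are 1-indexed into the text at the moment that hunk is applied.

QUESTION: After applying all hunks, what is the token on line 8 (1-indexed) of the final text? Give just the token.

Hunk 1: at line 4 remove [irp,wmq,hkoe] add [wcl,qrze,uezkh] -> 14 lines: dkmt hiis pwt fphrp wcl qrze uezkh kelyk yaok yabw wxc tiv eaeox gac
Hunk 2: at line 3 remove [fphrp,wcl] add [zux,yruu,knw] -> 15 lines: dkmt hiis pwt zux yruu knw qrze uezkh kelyk yaok yabw wxc tiv eaeox gac
Hunk 3: at line 3 remove [zux,yruu] add [xigmf,fkdi] -> 15 lines: dkmt hiis pwt xigmf fkdi knw qrze uezkh kelyk yaok yabw wxc tiv eaeox gac
Hunk 4: at line 4 remove [knw,qrze,uezkh] add [nkei] -> 13 lines: dkmt hiis pwt xigmf fkdi nkei kelyk yaok yabw wxc tiv eaeox gac
Final line 8: yaok

Answer: yaok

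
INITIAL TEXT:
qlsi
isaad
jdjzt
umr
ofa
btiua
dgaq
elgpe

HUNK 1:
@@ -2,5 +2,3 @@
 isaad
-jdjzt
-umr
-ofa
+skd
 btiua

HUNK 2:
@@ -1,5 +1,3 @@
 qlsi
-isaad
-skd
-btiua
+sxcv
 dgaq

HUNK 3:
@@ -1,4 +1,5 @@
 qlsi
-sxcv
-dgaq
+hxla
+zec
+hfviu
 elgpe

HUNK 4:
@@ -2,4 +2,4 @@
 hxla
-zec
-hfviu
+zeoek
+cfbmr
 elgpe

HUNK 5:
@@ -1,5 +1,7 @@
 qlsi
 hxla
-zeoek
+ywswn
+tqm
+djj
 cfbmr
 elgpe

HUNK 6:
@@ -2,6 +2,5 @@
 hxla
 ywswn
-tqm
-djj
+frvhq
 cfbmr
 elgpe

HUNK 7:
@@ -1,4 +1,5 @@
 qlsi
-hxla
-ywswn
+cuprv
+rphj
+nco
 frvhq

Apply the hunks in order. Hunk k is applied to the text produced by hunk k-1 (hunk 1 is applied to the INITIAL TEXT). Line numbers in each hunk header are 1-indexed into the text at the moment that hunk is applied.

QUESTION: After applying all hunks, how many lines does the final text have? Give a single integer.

Hunk 1: at line 2 remove [jdjzt,umr,ofa] add [skd] -> 6 lines: qlsi isaad skd btiua dgaq elgpe
Hunk 2: at line 1 remove [isaad,skd,btiua] add [sxcv] -> 4 lines: qlsi sxcv dgaq elgpe
Hunk 3: at line 1 remove [sxcv,dgaq] add [hxla,zec,hfviu] -> 5 lines: qlsi hxla zec hfviu elgpe
Hunk 4: at line 2 remove [zec,hfviu] add [zeoek,cfbmr] -> 5 lines: qlsi hxla zeoek cfbmr elgpe
Hunk 5: at line 1 remove [zeoek] add [ywswn,tqm,djj] -> 7 lines: qlsi hxla ywswn tqm djj cfbmr elgpe
Hunk 6: at line 2 remove [tqm,djj] add [frvhq] -> 6 lines: qlsi hxla ywswn frvhq cfbmr elgpe
Hunk 7: at line 1 remove [hxla,ywswn] add [cuprv,rphj,nco] -> 7 lines: qlsi cuprv rphj nco frvhq cfbmr elgpe
Final line count: 7

Answer: 7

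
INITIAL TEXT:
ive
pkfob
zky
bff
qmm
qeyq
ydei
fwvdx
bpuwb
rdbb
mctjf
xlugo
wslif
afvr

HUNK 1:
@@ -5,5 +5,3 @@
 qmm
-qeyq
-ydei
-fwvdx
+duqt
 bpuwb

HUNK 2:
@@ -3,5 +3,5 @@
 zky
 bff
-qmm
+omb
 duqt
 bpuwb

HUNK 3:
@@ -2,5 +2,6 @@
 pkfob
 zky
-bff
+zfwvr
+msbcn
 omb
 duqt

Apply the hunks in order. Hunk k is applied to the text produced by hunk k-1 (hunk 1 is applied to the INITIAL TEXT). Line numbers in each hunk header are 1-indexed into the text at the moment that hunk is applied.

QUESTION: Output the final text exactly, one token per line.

Hunk 1: at line 5 remove [qeyq,ydei,fwvdx] add [duqt] -> 12 lines: ive pkfob zky bff qmm duqt bpuwb rdbb mctjf xlugo wslif afvr
Hunk 2: at line 3 remove [qmm] add [omb] -> 12 lines: ive pkfob zky bff omb duqt bpuwb rdbb mctjf xlugo wslif afvr
Hunk 3: at line 2 remove [bff] add [zfwvr,msbcn] -> 13 lines: ive pkfob zky zfwvr msbcn omb duqt bpuwb rdbb mctjf xlugo wslif afvr

Answer: ive
pkfob
zky
zfwvr
msbcn
omb
duqt
bpuwb
rdbb
mctjf
xlugo
wslif
afvr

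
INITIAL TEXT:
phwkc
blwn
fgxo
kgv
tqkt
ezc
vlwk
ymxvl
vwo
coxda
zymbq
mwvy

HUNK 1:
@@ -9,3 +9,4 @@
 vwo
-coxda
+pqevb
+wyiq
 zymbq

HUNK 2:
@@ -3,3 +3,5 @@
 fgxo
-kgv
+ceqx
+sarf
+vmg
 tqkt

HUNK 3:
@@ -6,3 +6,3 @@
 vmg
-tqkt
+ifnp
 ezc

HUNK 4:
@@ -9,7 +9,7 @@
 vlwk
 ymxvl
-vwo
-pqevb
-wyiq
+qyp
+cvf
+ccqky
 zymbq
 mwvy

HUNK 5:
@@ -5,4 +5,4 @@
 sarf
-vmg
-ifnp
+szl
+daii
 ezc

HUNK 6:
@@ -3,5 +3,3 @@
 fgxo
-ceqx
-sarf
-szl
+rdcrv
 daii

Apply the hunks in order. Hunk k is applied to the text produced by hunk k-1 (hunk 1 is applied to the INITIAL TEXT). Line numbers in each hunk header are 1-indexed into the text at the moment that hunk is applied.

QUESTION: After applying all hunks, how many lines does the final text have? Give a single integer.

Hunk 1: at line 9 remove [coxda] add [pqevb,wyiq] -> 13 lines: phwkc blwn fgxo kgv tqkt ezc vlwk ymxvl vwo pqevb wyiq zymbq mwvy
Hunk 2: at line 3 remove [kgv] add [ceqx,sarf,vmg] -> 15 lines: phwkc blwn fgxo ceqx sarf vmg tqkt ezc vlwk ymxvl vwo pqevb wyiq zymbq mwvy
Hunk 3: at line 6 remove [tqkt] add [ifnp] -> 15 lines: phwkc blwn fgxo ceqx sarf vmg ifnp ezc vlwk ymxvl vwo pqevb wyiq zymbq mwvy
Hunk 4: at line 9 remove [vwo,pqevb,wyiq] add [qyp,cvf,ccqky] -> 15 lines: phwkc blwn fgxo ceqx sarf vmg ifnp ezc vlwk ymxvl qyp cvf ccqky zymbq mwvy
Hunk 5: at line 5 remove [vmg,ifnp] add [szl,daii] -> 15 lines: phwkc blwn fgxo ceqx sarf szl daii ezc vlwk ymxvl qyp cvf ccqky zymbq mwvy
Hunk 6: at line 3 remove [ceqx,sarf,szl] add [rdcrv] -> 13 lines: phwkc blwn fgxo rdcrv daii ezc vlwk ymxvl qyp cvf ccqky zymbq mwvy
Final line count: 13

Answer: 13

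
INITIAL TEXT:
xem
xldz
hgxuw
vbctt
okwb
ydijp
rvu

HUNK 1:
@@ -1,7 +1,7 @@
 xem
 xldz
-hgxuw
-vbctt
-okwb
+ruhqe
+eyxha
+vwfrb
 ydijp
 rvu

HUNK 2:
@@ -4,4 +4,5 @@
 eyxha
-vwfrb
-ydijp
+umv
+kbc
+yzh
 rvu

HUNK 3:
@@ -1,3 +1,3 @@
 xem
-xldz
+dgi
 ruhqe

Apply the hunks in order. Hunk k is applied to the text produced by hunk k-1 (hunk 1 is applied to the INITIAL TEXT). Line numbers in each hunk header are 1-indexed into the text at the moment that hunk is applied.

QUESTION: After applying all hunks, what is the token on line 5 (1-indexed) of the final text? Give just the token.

Hunk 1: at line 1 remove [hgxuw,vbctt,okwb] add [ruhqe,eyxha,vwfrb] -> 7 lines: xem xldz ruhqe eyxha vwfrb ydijp rvu
Hunk 2: at line 4 remove [vwfrb,ydijp] add [umv,kbc,yzh] -> 8 lines: xem xldz ruhqe eyxha umv kbc yzh rvu
Hunk 3: at line 1 remove [xldz] add [dgi] -> 8 lines: xem dgi ruhqe eyxha umv kbc yzh rvu
Final line 5: umv

Answer: umv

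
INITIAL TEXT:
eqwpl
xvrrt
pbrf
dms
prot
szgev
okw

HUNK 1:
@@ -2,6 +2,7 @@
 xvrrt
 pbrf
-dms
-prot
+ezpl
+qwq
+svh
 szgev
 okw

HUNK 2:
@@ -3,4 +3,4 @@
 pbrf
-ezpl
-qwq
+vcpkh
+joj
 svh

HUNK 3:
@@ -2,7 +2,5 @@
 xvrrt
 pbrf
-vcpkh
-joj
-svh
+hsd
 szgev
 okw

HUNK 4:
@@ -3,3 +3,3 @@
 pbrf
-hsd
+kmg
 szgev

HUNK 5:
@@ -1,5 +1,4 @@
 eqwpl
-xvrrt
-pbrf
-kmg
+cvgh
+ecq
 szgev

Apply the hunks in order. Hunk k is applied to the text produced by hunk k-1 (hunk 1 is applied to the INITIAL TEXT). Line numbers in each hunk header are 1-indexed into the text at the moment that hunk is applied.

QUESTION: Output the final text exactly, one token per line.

Answer: eqwpl
cvgh
ecq
szgev
okw

Derivation:
Hunk 1: at line 2 remove [dms,prot] add [ezpl,qwq,svh] -> 8 lines: eqwpl xvrrt pbrf ezpl qwq svh szgev okw
Hunk 2: at line 3 remove [ezpl,qwq] add [vcpkh,joj] -> 8 lines: eqwpl xvrrt pbrf vcpkh joj svh szgev okw
Hunk 3: at line 2 remove [vcpkh,joj,svh] add [hsd] -> 6 lines: eqwpl xvrrt pbrf hsd szgev okw
Hunk 4: at line 3 remove [hsd] add [kmg] -> 6 lines: eqwpl xvrrt pbrf kmg szgev okw
Hunk 5: at line 1 remove [xvrrt,pbrf,kmg] add [cvgh,ecq] -> 5 lines: eqwpl cvgh ecq szgev okw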